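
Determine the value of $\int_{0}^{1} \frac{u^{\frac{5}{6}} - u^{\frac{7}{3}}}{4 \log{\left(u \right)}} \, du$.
$\log{\left(\frac{\sqrt[4]{11} \sqrt{2} \cdot 5^{\frac{3}{4}}}{10} \right)}$

Replace the exponent $\frac{5}{6}$ by a parameter $a$: let $I(a) = \int_{0}^{1} \frac{- u^{\frac{7}{3}} + u^{a}}{4 \log{\left(u \right)}} \, du$.

Since $\dfrac{\partial}{\partial a}\,u^{a} = u^{a} \ln u$, the $\ln u$ in the denominator cancels and
$$\frac{dI}{da} = \int_{0}^{1} \frac{1}{4} u^{a} \, du = \frac{1}{4} \left[\frac{u^{a+1}}{a+1}\right]_0^1 = \frac{1}{4 \left(a + 1\right)}.$$

Integrating with respect to $a$ gives $I(a) = \frac{\log{\left(a + 1 \right)}}{4} - \frac{\log{\left(10 \right)}}{4} + \frac{\log{\left(3 \right)}}{4} + C$.

At $a = \frac{7}{3}$ the integrand is identically $0$, so $I(\frac{7}{3}) = 0$. The closed form gives $0$, hence $C = 0$.

Setting $a = \frac{5}{6}$:
$$I = \log{\left(\frac{\sqrt[4]{11} \sqrt{2} \cdot 5^{\frac{3}{4}}}{10} \right)}.$$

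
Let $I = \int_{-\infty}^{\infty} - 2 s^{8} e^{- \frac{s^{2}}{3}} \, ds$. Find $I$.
$- \frac{8505 \sqrt{3} \sqrt{\pi}}{8}$

Begin with the known integral
$$J(a) = \int_{-\infty}^{\infty} - 2 e^{- a s^{2}} \, ds = - \frac{2 \sqrt{\pi}}{\sqrt{a}}.$$

Differentiating under the integral sign brings down a factor of $(-s^2)$:
$$\frac{dJ}{da} = \int_{-\infty}^{\infty} 2 s^{2} e^{- a s^{2}} \, ds = \frac{\sqrt{\pi}}{a^{\frac{3}{2}}}.$$

Repeating $4$ times in total — each differentiation brings down another $(-s^2)$ — gives
$$\frac{d^{4}J}{da^{4}} = \int_{-\infty}^{\infty} - 2 s^{8} e^{- a s^{2}} \, ds = - \frac{105 \sqrt{\pi}}{8 a^{\frac{9}{2}}},$$
and the integrand here is exactly the target integrand, so $I = - \frac{105 \sqrt{\pi}}{8 a^{\frac{9}{2}}}$.

Setting $a = \frac{1}{3}$:
$$I = - \frac{8505 \sqrt{3} \sqrt{\pi}}{8}.$$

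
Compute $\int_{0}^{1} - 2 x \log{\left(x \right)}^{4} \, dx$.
$- \frac{3}{2}$

Begin with the known integral
$$J(a) = \int_{0}^{1} - 2 x^{a} \, dx = - \frac{2}{a + 1}.$$

Differentiating under the integral sign brings down a factor of $\ln x$:
$$\frac{dJ}{da} = \int_{0}^{1} - 2 x^{a} \log{\left(x \right)} \, dx = \frac{2}{\left(a + 1\right)^{2}}.$$

Repeating $4$ times in total — each differentiation brings down another $\ln x$ — gives
$$\frac{d^{4}J}{da^{4}} = \int_{0}^{1} - 2 x^{a} \log{\left(x \right)}^{4} \, dx = - \frac{48}{\left(a + 1\right)^{5}},$$
and the integrand here is exactly the target integrand, so $I = - \frac{48}{\left(a + 1\right)^{5}}$.

Setting $a = 1$:
$$I = - \frac{3}{2}.$$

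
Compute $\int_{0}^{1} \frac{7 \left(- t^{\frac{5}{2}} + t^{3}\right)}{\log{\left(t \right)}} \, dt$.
$- \log{\left(\frac{823543}{2097152} \right)}$

Consider the one-parameter family: let $I(a) = \int_{0}^{1} \frac{7 \left(t^{3} - t^{a}\right)}{\log{\left(t \right)}} \, dt$.

Since $\dfrac{\partial}{\partial a}\,t^{a} = t^{a} \ln t$, the $\ln t$ in the denominator cancels and
$$\frac{dI}{da} = \int_{0}^{1} -7 t^{a} \, dt = -7 \left[\frac{t^{a+1}}{a+1}\right]_0^1 = - \frac{7}{a + 1}.$$

Integrating with respect to $a$ gives $I(a) = - \log{\left(\frac{\left(a + 1\right)^{7}}{16384} \right)} + C$.

At $a = 3$ the integrand is identically $0$, so $I(3) = 0$. The closed form gives $0$, hence $C = 0$.

Setting $a = \frac{5}{2}$:
$$I = - \log{\left(\frac{823543}{2097152} \right)}.$$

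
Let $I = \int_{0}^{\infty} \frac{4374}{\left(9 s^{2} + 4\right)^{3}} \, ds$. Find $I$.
$\frac{2187 \pi}{256}$

Begin with the known result
$$J(a) = \int_{0}^{\infty} \frac{6}{a^{2} + s^{2}} \, ds = \frac{3 \pi}{a}.$$

Differentiating under the integral sign with respect to $a$,
$$\frac{dJ}{da} = \int_{0}^{\infty} - \frac{12 a}{\left(a^{2} + s^{2}\right)^{2}} \, ds = - \frac{3 \pi}{a^{2}},$$
so $\int_{0}^{\infty} \frac{6}{\left(a^{2} + s^{2}\right)^{2}} \, ds = \frac{3 \pi}{2 a^{3}}$.

Repeating — each differentiation of $1/(s^2+a^2)^j$ produces $-2ja/(s^2+a^2)^{j+1}$ — and dividing through by $-2ja$ at each step yields, after $2$ differentiations in total,
$$\int_{0}^{\infty} \frac{6}{\left(a^{2} + s^{2}\right)^{3}} \, ds = \frac{9 \pi}{8 a^{5}}.$$

Setting $a = \frac{2}{3}$:
$$I = \frac{2187 \pi}{256}.$$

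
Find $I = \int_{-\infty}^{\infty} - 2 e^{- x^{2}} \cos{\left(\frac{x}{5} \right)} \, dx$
$- \frac{2 \sqrt{\pi}}{e^{\frac{1}{100}}}$

Treat the cosine frequency as a parameter and define $I(b) = \int_{-\infty}^{\infty} - 2 e^{- x^{2}} \cos{\left(b x \right)} \, dx$.

Differentiating under the integral sign,
$$I'(b) = \int_{-\infty}^{\infty} 2 x e^{- x^{2}} \sin{\left(b x \right)} \, dx.$$

Integrate $\int_{-\infty}^{\infty} x \sin(b x)\, e^{- x^{2}}\, dx$ by parts with $u = \sin(b x)$ and $dv = x\, e^{- x^{2}}\, dx$, giving $v = - \frac{e^{- x^{2}}}{2}$. The boundary term vanishes and
$$\int_{-\infty}^{\infty} x \sin(b x)\, e^{- x^{2}}\, dx = \frac{b}{2} \int_{-\infty}^{\infty} \cos(b x)\, e^{- x^{2}}\, dx,$$
so $I'(b) = - \frac{b}{2}\, I(b)$.

This is a separable first-order ODE; solving with the initial condition $I(0) = \int_{-\infty}^{\infty} - 2 e^{- x^{2}}\,dx = - 2 \sqrt{\pi}$ gives
$$I(b) = - 2 \sqrt{\pi} e^{- \frac{b^{2}}{4}}.$$

Setting $b = \frac{1}{5}$:
$$I = - \frac{2 \sqrt{\pi}}{e^{\frac{1}{100}}}.$$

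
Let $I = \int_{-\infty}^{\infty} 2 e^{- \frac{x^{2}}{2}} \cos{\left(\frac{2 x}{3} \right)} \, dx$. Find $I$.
$\frac{2 \sqrt{2} \sqrt{\pi}}{e^{\frac{2}{9}}}$

Treat the cosine frequency as a parameter and define $I(b) = \int_{-\infty}^{\infty} 2 e^{- \frac{x^{2}}{2}} \cos{\left(b x \right)} \, dx$.

Differentiating under the integral sign,
$$I'(b) = \int_{-\infty}^{\infty} - 2 x e^{- \frac{x^{2}}{2}} \sin{\left(b x \right)} \, dx.$$

Integrate $\int_{-\infty}^{\infty} x \sin(b x)\, e^{- \frac{x^{2}}{2}}\, dx$ by parts with $u = \sin(b x)$ and $dv = x\, e^{- \frac{x^{2}}{2}}\, dx$, giving $v = - e^{- \frac{x^{2}}{2}}$. The boundary term vanishes and
$$\int_{-\infty}^{\infty} x \sin(b x)\, e^{- \frac{x^{2}}{2}}\, dx = b \int_{-\infty}^{\infty} \cos(b x)\, e^{- \frac{x^{2}}{2}}\, dx,$$
so $I'(b) = - b\, I(b)$.

This is a separable first-order ODE; solving with the initial condition $I(0) = \int_{-\infty}^{\infty} 2 e^{- \frac{x^{2}}{2}}\,dx = 2 \sqrt{2} \sqrt{\pi}$ gives
$$I(b) = 2 \sqrt{2} \sqrt{\pi} e^{- \frac{b^{2}}{2}}.$$

Setting $b = \frac{2}{3}$:
$$I = \frac{2 \sqrt{2} \sqrt{\pi}}{e^{\frac{2}{9}}}.$$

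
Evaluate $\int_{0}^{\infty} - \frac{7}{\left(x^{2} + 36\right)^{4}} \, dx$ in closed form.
$- \frac{35 \pi}{8957952}$

Start from the standard arctangent integral
$$J(a) = \int_{0}^{\infty} - \frac{7}{a^{2} + x^{2}} \, dx = - \frac{7 \pi}{2 a}.$$

Differentiating under the integral sign with respect to $a$,
$$\frac{dJ}{da} = \int_{0}^{\infty} \frac{14 a}{\left(a^{2} + x^{2}\right)^{2}} \, dx = \frac{7 \pi}{2 a^{2}},$$
so $\int_{0}^{\infty} - \frac{7}{\left(a^{2} + x^{2}\right)^{2}} \, dx = - \frac{7 \pi}{4 a^{3}}$.

Repeating — each differentiation of $1/(x^2+a^2)^j$ produces $-2ja/(x^2+a^2)^{j+1}$ — and dividing through by $-2ja$ at each step yields, after $3$ differentiations in total,
$$\int_{0}^{\infty} - \frac{7}{\left(a^{2} + x^{2}\right)^{4}} \, dx = - \frac{35 \pi}{32 a^{7}}.$$

Setting $a = 6$:
$$I = - \frac{35 \pi}{8957952}.$$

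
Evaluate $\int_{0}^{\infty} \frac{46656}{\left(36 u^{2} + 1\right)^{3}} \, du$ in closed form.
$1458 \pi$

Start from the standard arctangent integral
$$J(a) = \int_{0}^{\infty} \frac{1}{a^{2} + u^{2}} \, du = \frac{\pi}{2 a}.$$

Differentiating under the integral sign with respect to $a$,
$$\frac{dJ}{da} = \int_{0}^{\infty} - \frac{2 a}{\left(a^{2} + u^{2}\right)^{2}} \, du = - \frac{\pi}{2 a^{2}},$$
so $\int_{0}^{\infty} \frac{1}{\left(a^{2} + u^{2}\right)^{2}} \, du = \frac{\pi}{4 a^{3}}$.

Repeating — each differentiation of $1/(u^2+a^2)^j$ produces $-2ja/(u^2+a^2)^{j+1}$ — and dividing through by $-2ja$ at each step yields, after $2$ differentiations in total,
$$\int_{0}^{\infty} \frac{1}{\left(a^{2} + u^{2}\right)^{3}} \, du = \frac{3 \pi}{16 a^{5}}.$$

Setting $a = \frac{1}{6}$:
$$I = 1458 \pi.$$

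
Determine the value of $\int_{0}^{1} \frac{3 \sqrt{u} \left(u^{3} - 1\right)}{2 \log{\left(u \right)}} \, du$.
$\frac{3 \log{\left(3 \right)}}{2}$

Consider the one-parameter family: let $I(a) = \int_{0}^{1} \frac{3 \left(- \sqrt{u} + u^{a}\right)}{2 \log{\left(u \right)}} \, du$.

Since $\dfrac{\partial}{\partial a}\,u^{a} = u^{a} \ln u$, the $\ln u$ in the denominator cancels and
$$\frac{dI}{da} = \int_{0}^{1} \frac{3}{2} u^{a} \, du = \frac{3}{2} \left[\frac{u^{a+1}}{a+1}\right]_0^1 = \frac{3}{2 \left(a + 1\right)}.$$

Integrating with respect to $a$ gives $I(a) = \log{\left(\frac{2 \sqrt{6} \left(a + 1\right)^{\frac{3}{2}}}{9} \right)} + C$.

At $a = \frac{1}{2}$ the integrand is identically $0$, so $I(\frac{1}{2}) = 0$. The closed form gives $0$, hence $C = 0$.

Setting $a = \frac{7}{2}$:
$$I = \frac{3 \log{\left(3 \right)}}{2}.$$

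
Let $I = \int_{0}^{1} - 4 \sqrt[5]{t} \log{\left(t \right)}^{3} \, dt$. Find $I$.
$\frac{625}{54}$

Consider the simpler parametrised integral
$$J(a) = \int_{0}^{1} - 4 t^{a} \, dt = - \frac{4}{a + 1}.$$

Differentiating under the integral sign brings down a factor of $\ln t$:
$$\frac{dJ}{da} = \int_{0}^{1} - 4 t^{a} \log{\left(t \right)} \, dt = \frac{4}{\left(a + 1\right)^{2}}.$$

Repeating $3$ times in total — each differentiation brings down another $\ln t$ — gives
$$\frac{d^{3}J}{da^{3}} = \int_{0}^{1} - 4 t^{a} \log{\left(t \right)}^{3} \, dt = \frac{24}{\left(a + 1\right)^{4}},$$
and the integrand here is exactly the target integrand, so $I = \frac{24}{\left(a + 1\right)^{4}}$.

Setting $a = \frac{1}{5}$:
$$I = \frac{625}{54}.$$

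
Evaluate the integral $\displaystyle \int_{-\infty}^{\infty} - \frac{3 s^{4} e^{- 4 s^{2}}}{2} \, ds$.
$- \frac{9 \sqrt{\pi}}{256}$

Consider the simpler parametrised integral
$$J(a) = \int_{-\infty}^{\infty} - \frac{3 e^{- a s^{2}}}{2} \, ds = - \frac{3 \sqrt{\pi}}{2 \sqrt{a}}.$$

Differentiating under the integral sign brings down a factor of $(-s^2)$:
$$\frac{dJ}{da} = \int_{-\infty}^{\infty} \frac{3 s^{2} e^{- a s^{2}}}{2} \, ds = \frac{3 \sqrt{\pi}}{4 a^{\frac{3}{2}}}.$$

Repeating twice in total — each differentiation brings down another $(-s^2)$ — gives
$$\frac{d^{2}J}{da^{2}} = \int_{-\infty}^{\infty} - \frac{3 s^{4} e^{- a s^{2}}}{2} \, ds = - \frac{9 \sqrt{\pi}}{8 a^{\frac{5}{2}}},$$
and the integrand here is exactly the target integrand, so $I = - \frac{9 \sqrt{\pi}}{8 a^{\frac{5}{2}}}$.

Setting $a = 4$:
$$I = - \frac{9 \sqrt{\pi}}{256}.$$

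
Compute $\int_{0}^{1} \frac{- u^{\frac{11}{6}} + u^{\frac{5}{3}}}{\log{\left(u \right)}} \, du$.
$\log{\left(\frac{16}{17} \right)}$

Consider the one-parameter family: let $I(a) = \int_{0}^{1} \frac{- u^{\frac{11}{6}} + u^{a}}{\log{\left(u \right)}} \, du$.

Since $\dfrac{\partial}{\partial a}\,u^{a} = u^{a} \ln u$, the $\ln u$ in the denominator cancels and
$$\frac{dI}{da} = \int_{0}^{1} u^{a} \, du = \left[\frac{u^{a+1}}{a+1}\right]_0^1 = \frac{1}{a + 1}.$$

Integrating with respect to $a$ gives $I(a) = \log{\left(\frac{6 a}{17} + \frac{6}{17} \right)} + C$.

At $a = \frac{11}{6}$ the integrand is identically $0$, so $I(\frac{11}{6}) = 0$. The closed form gives $0$, hence $C = 0$.

Setting $a = \frac{5}{3}$:
$$I = \log{\left(\frac{16}{17} \right)}.$$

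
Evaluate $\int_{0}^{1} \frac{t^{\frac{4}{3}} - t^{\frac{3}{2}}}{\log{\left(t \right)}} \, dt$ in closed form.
$\log{\left(\frac{14}{15} \right)}$

Introduce a parameter $a$ in the exponent: let $I(a) = \int_{0}^{1} \frac{- t^{\frac{3}{2}} + t^{a}}{\log{\left(t \right)}} \, dt$.

Since $\dfrac{\partial}{\partial a}\,t^{a} = t^{a} \ln t$, the $\ln t$ in the denominator cancels and
$$\frac{dI}{da} = \int_{0}^{1} t^{a} \, dt = \left[\frac{t^{a+1}}{a+1}\right]_0^1 = \frac{1}{a + 1}.$$

Integrating with respect to $a$ gives $I(a) = \log{\left(\frac{2 a}{5} + \frac{2}{5} \right)} + C$.

At $a = \frac{3}{2}$ the integrand is identically $0$, so $I(\frac{3}{2}) = 0$. The closed form gives $0$, hence $C = 0$.

Setting $a = \frac{4}{3}$:
$$I = \log{\left(\frac{14}{15} \right)}.$$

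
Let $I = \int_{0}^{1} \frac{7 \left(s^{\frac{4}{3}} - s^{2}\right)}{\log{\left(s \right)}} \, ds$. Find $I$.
$- \log{\left(\frac{4782969}{823543} \right)}$

Replace the exponent $2$ by a parameter $a$: let $I(a) = \int_{0}^{1} \frac{7 \left(s^{\frac{4}{3}} - s^{a}\right)}{\log{\left(s \right)}} \, ds$.

Since $\dfrac{\partial}{\partial a}\,s^{a} = s^{a} \ln s$, the $\ln s$ in the denominator cancels and
$$\frac{dI}{da} = \int_{0}^{1} -7 s^{a} \, ds = -7 \left[\frac{s^{a+1}}{a+1}\right]_0^1 = - \frac{7}{a + 1}.$$

Integrating with respect to $a$ gives $I(a) = - \log{\left(\frac{2187 \left(a + 1\right)^{7}}{823543} \right)} + C$.

At $a = \frac{4}{3}$ the integrand is identically $0$, so $I(\frac{4}{3}) = 0$. The closed form gives $0$, hence $C = 0$.

Setting $a = 2$:
$$I = - \log{\left(\frac{4782969}{823543} \right)}.$$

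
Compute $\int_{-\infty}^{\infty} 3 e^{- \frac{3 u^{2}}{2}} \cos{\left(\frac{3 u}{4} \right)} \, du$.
$\frac{\sqrt{6} \sqrt{\pi}}{e^{\frac{3}{32}}}$

Let $b$ denote the cosine frequency and define $I(b) = \int_{-\infty}^{\infty} 3 e^{- \frac{3 u^{2}}{2}} \cos{\left(b u \right)} \, du$.

Differentiating under the integral sign,
$$I'(b) = \int_{-\infty}^{\infty} - 3 u e^{- \frac{3 u^{2}}{2}} \sin{\left(b u \right)} \, du.$$

Integrate $\int_{-\infty}^{\infty} u \sin(b u)\, e^{- \frac{3 u^{2}}{2}}\, du$ by parts with $w = \sin(b u)$ and $dv = u\, e^{- \frac{3 u^{2}}{2}}\, du$, giving $v = - \frac{e^{- \frac{3 u^{2}}{2}}}{3}$. The boundary term vanishes and
$$\int_{-\infty}^{\infty} u \sin(b u)\, e^{- \frac{3 u^{2}}{2}}\, du = \frac{b}{3} \int_{-\infty}^{\infty} \cos(b u)\, e^{- \frac{3 u^{2}}{2}}\, du,$$
so $I'(b) = - \frac{b}{3}\, I(b)$.

This is a separable first-order ODE; solving with the initial condition $I(0) = \int_{-\infty}^{\infty} 3 e^{- \frac{3 u^{2}}{2}}\,du = \sqrt{6} \sqrt{\pi}$ gives
$$I(b) = \sqrt{6} \sqrt{\pi} e^{- \frac{b^{2}}{6}}.$$

Setting $b = \frac{3}{4}$:
$$I = \frac{\sqrt{6} \sqrt{\pi}}{e^{\frac{3}{32}}}.$$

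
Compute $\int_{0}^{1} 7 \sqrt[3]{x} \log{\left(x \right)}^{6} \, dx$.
$\frac{688905}{1024}$

Consider the simpler parametrised integral
$$J(a) = \int_{0}^{1} 7 x^{a} \, dx = \frac{7}{a + 1}.$$

Differentiating under the integral sign brings down a factor of $\ln x$:
$$\frac{dJ}{da} = \int_{0}^{1} 7 x^{a} \log{\left(x \right)} \, dx = - \frac{7}{\left(a + 1\right)^{2}}.$$

Repeating $6$ times in total — each differentiation brings down another $\ln x$ — gives
$$\frac{d^{6}J}{da^{6}} = \int_{0}^{1} 7 x^{a} \log{\left(x \right)}^{6} \, dx = \frac{5040}{\left(a + 1\right)^{7}},$$
and the integrand here is exactly the target integrand, so $I = \frac{5040}{\left(a + 1\right)^{7}}$.

Setting $a = \frac{1}{3}$:
$$I = \frac{688905}{1024}.$$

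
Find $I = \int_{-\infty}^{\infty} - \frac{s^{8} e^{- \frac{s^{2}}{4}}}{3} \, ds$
$- 1120 \sqrt{\pi}$

Consider the simpler parametrised integral
$$J(a) = \int_{-\infty}^{\infty} - \frac{e^{- a s^{2}}}{3} \, ds = - \frac{\sqrt{\pi}}{3 \sqrt{a}}.$$

Differentiating under the integral sign brings down a factor of $(-s^2)$:
$$\frac{dJ}{da} = \int_{-\infty}^{\infty} \frac{s^{2} e^{- a s^{2}}}{3} \, ds = \frac{\sqrt{\pi}}{6 a^{\frac{3}{2}}}.$$

Repeating $4$ times in total — each differentiation brings down another $(-s^2)$ — gives
$$\frac{d^{4}J}{da^{4}} = \int_{-\infty}^{\infty} - \frac{s^{8} e^{- a s^{2}}}{3} \, ds = - \frac{35 \sqrt{\pi}}{16 a^{\frac{9}{2}}},$$
and the integrand here is exactly the target integrand, so $I = - \frac{35 \sqrt{\pi}}{16 a^{\frac{9}{2}}}$.

Setting $a = \frac{1}{4}$:
$$I = - 1120 \sqrt{\pi}.$$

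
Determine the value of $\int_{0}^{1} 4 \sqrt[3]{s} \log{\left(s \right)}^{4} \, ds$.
$\frac{729}{32}$

Begin with the known integral
$$J(a) = \int_{0}^{1} 4 s^{a} \, ds = \frac{4}{a + 1}.$$

Differentiating under the integral sign brings down a factor of $\ln s$:
$$\frac{dJ}{da} = \int_{0}^{1} 4 s^{a} \log{\left(s \right)} \, ds = - \frac{4}{\left(a + 1\right)^{2}}.$$

Repeating $4$ times in total — each differentiation brings down another $\ln s$ — gives
$$\frac{d^{4}J}{da^{4}} = \int_{0}^{1} 4 s^{a} \log{\left(s \right)}^{4} \, ds = \frac{96}{\left(a + 1\right)^{5}},$$
and the integrand here is exactly the target integrand, so $I = \frac{96}{\left(a + 1\right)^{5}}$.

Setting $a = \frac{1}{3}$:
$$I = \frac{729}{32}.$$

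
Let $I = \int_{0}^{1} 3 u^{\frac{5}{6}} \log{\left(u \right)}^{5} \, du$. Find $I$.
$- \frac{16796160}{1771561}$

Start from the elementary integral
$$J(a) = \int_{0}^{1} 3 u^{a} \, du = \frac{3}{a + 1}.$$

Differentiating under the integral sign brings down a factor of $\ln u$:
$$\frac{dJ}{da} = \int_{0}^{1} 3 u^{a} \log{\left(u \right)} \, du = - \frac{3}{\left(a + 1\right)^{2}}.$$

Repeating $5$ times in total — each differentiation brings down another $\ln u$ — gives
$$\frac{d^{5}J}{da^{5}} = \int_{0}^{1} 3 u^{a} \log{\left(u \right)}^{5} \, du = - \frac{360}{\left(a + 1\right)^{6}},$$
and the integrand here is exactly the target integrand, so $I = - \frac{360}{\left(a + 1\right)^{6}}$.

Setting $a = \frac{5}{6}$:
$$I = - \frac{16796160}{1771561}.$$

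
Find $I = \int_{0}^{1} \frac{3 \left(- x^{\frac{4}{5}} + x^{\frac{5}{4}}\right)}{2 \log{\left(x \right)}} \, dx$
$- 3 \log{\left(2 \right)} + \frac{3 \log{\left(5 \right)}}{2}$

Replace the exponent $\frac{4}{5}$ by a parameter $a$: let $I(a) = \int_{0}^{1} \frac{3 \left(x^{\frac{5}{4}} - x^{a}\right)}{2 \log{\left(x \right)}} \, dx$.

Since $\dfrac{\partial}{\partial a}\,x^{a} = x^{a} \ln x$, the $\ln x$ in the denominator cancels and
$$\frac{dI}{da} = \int_{0}^{1} - \frac{3}{2} x^{a} \, dx = - \frac{3}{2} \left[\frac{x^{a+1}}{a+1}\right]_0^1 = - \frac{3}{2 a + 2}.$$

Integrating with respect to $a$ gives $I(a) = - \log{\left(\frac{8 \left(a + 1\right)^{\frac{3}{2}}}{27} \right)} + C$.

At $a = \frac{5}{4}$ the integrand is identically $0$, so $I(\frac{5}{4}) = 0$. The closed form gives $0$, hence $C = 0$.

Setting $a = \frac{4}{5}$:
$$I = - 3 \log{\left(2 \right)} + \frac{3 \log{\left(5 \right)}}{2}.$$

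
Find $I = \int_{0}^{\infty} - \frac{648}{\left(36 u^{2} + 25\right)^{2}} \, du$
$- \frac{27 \pi}{125}$

Recall the elementary integral
$$J(a) = \int_{0}^{\infty} - \frac{1}{2 \left(a^{2} + u^{2}\right)} \, du = - \frac{\pi}{4 a}.$$

Differentiating under the integral sign with respect to $a$,
$$\frac{dJ}{da} = \int_{0}^{\infty} \frac{a}{\left(a^{2} + u^{2}\right)^{2}} \, du = \frac{\pi}{4 a^{2}},$$
so $\int_{0}^{\infty} - \frac{1}{2 \left(a^{2} + u^{2}\right)^{2}} \, du = - \frac{\pi}{8 a^{3}}$.

Setting $a = \frac{5}{6}$:
$$I = - \frac{27 \pi}{125}.$$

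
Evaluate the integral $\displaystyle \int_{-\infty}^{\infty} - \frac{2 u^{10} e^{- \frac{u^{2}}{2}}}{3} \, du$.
$- 630 \sqrt{2} \sqrt{\pi}$

Start from the elementary integral
$$J(a) = \int_{-\infty}^{\infty} - \frac{2 e^{- a u^{2}}}{3} \, du = - \frac{2 \sqrt{\pi}}{3 \sqrt{a}}.$$

Differentiating under the integral sign brings down a factor of $(-u^2)$:
$$\frac{dJ}{da} = \int_{-\infty}^{\infty} \frac{2 u^{2} e^{- a u^{2}}}{3} \, du = \frac{\sqrt{\pi}}{3 a^{\frac{3}{2}}}.$$

Repeating $5$ times in total — each differentiation brings down another $(-u^2)$ — gives
$$\frac{d^{5}J}{da^{5}} = \int_{-\infty}^{\infty} \frac{2 u^{10} e^{- a u^{2}}}{3} \, du = \frac{315 \sqrt{\pi}}{16 a^{\frac{11}{2}}},$$
and the integrand here is $(-1)^{5}$ times the target integrand, so $I = (-1)^{5}\,\frac{d^{5}J}{da^{5}} = - \frac{315 \sqrt{\pi}}{16 a^{\frac{11}{2}}}$.

Setting $a = \frac{1}{2}$:
$$I = - 630 \sqrt{2} \sqrt{\pi}.$$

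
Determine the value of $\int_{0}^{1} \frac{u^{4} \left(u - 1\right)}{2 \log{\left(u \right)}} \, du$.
$- \frac{\log{\left(5 \right)}}{2} + \frac{\log{\left(6 \right)}}{2}$

Consider the one-parameter family: let $I(a) = \int_{0}^{1} \frac{u^{5} - u^{a}}{2 \log{\left(u \right)}} \, du$.

Since $\dfrac{\partial}{\partial a}\,u^{a} = u^{a} \ln u$, the $\ln u$ in the denominator cancels and
$$\frac{dI}{da} = \int_{0}^{1} - \frac{1}{2} u^{a} \, du = - \frac{1}{2} \left[\frac{u^{a+1}}{a+1}\right]_0^1 = - \frac{1}{2 a + 2}.$$

Integrating with respect to $a$ gives $I(a) = - \frac{\log{\left(a + 1 \right)}}{2} + \frac{\log{\left(6 \right)}}{2} + C$.

At $a = 5$ the integrand is identically $0$, so $I(5) = 0$. The closed form gives $0$, hence $C = 0$.

Setting $a = 4$:
$$I = - \frac{\log{\left(5 \right)}}{2} + \frac{\log{\left(6 \right)}}{2}.$$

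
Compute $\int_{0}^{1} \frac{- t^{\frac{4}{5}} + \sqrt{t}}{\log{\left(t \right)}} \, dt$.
$\log{\left(\frac{5}{6} \right)}$

Consider the one-parameter family: let $I(a) = \int_{0}^{1} \frac{- t^{\frac{4}{5}} + t^{a}}{\log{\left(t \right)}} \, dt$.

Since $\dfrac{\partial}{\partial a}\,t^{a} = t^{a} \ln t$, the $\ln t$ in the denominator cancels and
$$\frac{dI}{da} = \int_{0}^{1} t^{a} \, dt = \left[\frac{t^{a+1}}{a+1}\right]_0^1 = \frac{1}{a + 1}.$$

Integrating with respect to $a$ gives $I(a) = \log{\left(\frac{5 a}{9} + \frac{5}{9} \right)} + C$.

At $a = \frac{4}{5}$ the integrand is identically $0$, so $I(\frac{4}{5}) = 0$. The closed form gives $0$, hence $C = 0$.

Setting $a = \frac{1}{2}$:
$$I = \log{\left(\frac{5}{6} \right)}.$$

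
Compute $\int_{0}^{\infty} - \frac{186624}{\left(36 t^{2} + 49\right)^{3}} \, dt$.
$- \frac{5832 \pi}{16807}$

Begin with the known result
$$J(a) = \int_{0}^{\infty} - \frac{4}{a^{2} + t^{2}} \, dt = - \frac{2 \pi}{a}.$$

Differentiating under the integral sign with respect to $a$,
$$\frac{dJ}{da} = \int_{0}^{\infty} \frac{8 a}{\left(a^{2} + t^{2}\right)^{2}} \, dt = \frac{2 \pi}{a^{2}},$$
so $\int_{0}^{\infty} - \frac{4}{\left(a^{2} + t^{2}\right)^{2}} \, dt = - \frac{\pi}{a^{3}}$.

Repeating — each differentiation of $1/(t^2+a^2)^j$ produces $-2ja/(t^2+a^2)^{j+1}$ — and dividing through by $-2ja$ at each step yields, after $2$ differentiations in total,
$$\int_{0}^{\infty} - \frac{4}{\left(a^{2} + t^{2}\right)^{3}} \, dt = - \frac{3 \pi}{4 a^{5}}.$$

Setting $a = \frac{7}{6}$:
$$I = - \frac{5832 \pi}{16807}.$$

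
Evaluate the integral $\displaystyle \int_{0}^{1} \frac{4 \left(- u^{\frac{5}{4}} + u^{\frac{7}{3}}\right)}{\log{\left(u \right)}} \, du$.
$- \log{\left(\frac{531441}{2560000} \right)}$

Replace the exponent $\frac{5}{4}$ by a parameter $a$: let $I(a) = \int_{0}^{1} \frac{4 \left(u^{\frac{7}{3}} - u^{a}\right)}{\log{\left(u \right)}} \, du$.

Since $\dfrac{\partial}{\partial a}\,u^{a} = u^{a} \ln u$, the $\ln u$ in the denominator cancels and
$$\frac{dI}{da} = \int_{0}^{1} -4 u^{a} \, du = -4 \left[\frac{u^{a+1}}{a+1}\right]_0^1 = - \frac{4}{a + 1}.$$

Integrating with respect to $a$ gives $I(a) = - \log{\left(\frac{81 \left(a + 1\right)^{4}}{10000} \right)} + C$.

At $a = \frac{7}{3}$ the integrand is identically $0$, so $I(\frac{7}{3}) = 0$. The closed form gives $0$, hence $C = 0$.

Setting $a = \frac{5}{4}$:
$$I = - \log{\left(\frac{531441}{2560000} \right)}.$$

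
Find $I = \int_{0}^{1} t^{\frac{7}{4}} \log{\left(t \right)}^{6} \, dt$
$\frac{11796480}{19487171}$

Start from the elementary integral
$$J(a) = \int_{0}^{1} t^{a} \, dt = \frac{1}{a + 1}.$$

Differentiating under the integral sign brings down a factor of $\ln t$:
$$\frac{dJ}{da} = \int_{0}^{1} t^{a} \log{\left(t \right)} \, dt = - \frac{1}{\left(a + 1\right)^{2}}.$$

Repeating $6$ times in total — each differentiation brings down another $\ln t$ — gives
$$\frac{d^{6}J}{da^{6}} = \int_{0}^{1} t^{a} \log{\left(t \right)}^{6} \, dt = \frac{720}{\left(a + 1\right)^{7}},$$
and the integrand here is exactly the target integrand, so $I = \frac{720}{\left(a + 1\right)^{7}}$.

Setting $a = \frac{7}{4}$:
$$I = \frac{11796480}{19487171}.$$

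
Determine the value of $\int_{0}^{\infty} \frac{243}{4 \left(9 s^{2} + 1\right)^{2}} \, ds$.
$\frac{81 \pi}{16}$

Start from the standard arctangent integral
$$J(a) = \int_{0}^{\infty} \frac{3}{4 \left(a^{2} + s^{2}\right)} \, ds = \frac{3 \pi}{8 a}.$$

Differentiating under the integral sign with respect to $a$,
$$\frac{dJ}{da} = \int_{0}^{\infty} - \frac{3 a}{2 \left(a^{2} + s^{2}\right)^{2}} \, ds = - \frac{3 \pi}{8 a^{2}},$$
so $\int_{0}^{\infty} \frac{3}{4 \left(a^{2} + s^{2}\right)^{2}} \, ds = \frac{3 \pi}{16 a^{3}}$.

Setting $a = \frac{1}{3}$:
$$I = \frac{81 \pi}{16}.$$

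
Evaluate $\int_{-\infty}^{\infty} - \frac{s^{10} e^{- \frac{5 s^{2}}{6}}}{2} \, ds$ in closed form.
$- \frac{45927 \sqrt{30} \sqrt{\pi}}{6250}$

Start from the elementary integral
$$J(a) = \int_{-\infty}^{\infty} - \frac{e^{- a s^{2}}}{2} \, ds = - \frac{\sqrt{\pi}}{2 \sqrt{a}}.$$

Differentiating under the integral sign brings down a factor of $(-s^2)$:
$$\frac{dJ}{da} = \int_{-\infty}^{\infty} \frac{s^{2} e^{- a s^{2}}}{2} \, ds = \frac{\sqrt{\pi}}{4 a^{\frac{3}{2}}}.$$

Repeating $5$ times in total — each differentiation brings down another $(-s^2)$ — gives
$$\frac{d^{5}J}{da^{5}} = \int_{-\infty}^{\infty} \frac{s^{10} e^{- a s^{2}}}{2} \, ds = \frac{945 \sqrt{\pi}}{64 a^{\frac{11}{2}}},$$
and the integrand here is $(-1)^{5}$ times the target integrand, so $I = (-1)^{5}\,\frac{d^{5}J}{da^{5}} = - \frac{945 \sqrt{\pi}}{64 a^{\frac{11}{2}}}$.

Setting $a = \frac{5}{6}$:
$$I = - \frac{45927 \sqrt{30} \sqrt{\pi}}{6250}.$$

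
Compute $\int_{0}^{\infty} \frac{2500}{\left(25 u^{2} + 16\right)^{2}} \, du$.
$\frac{125 \pi}{64}$

Start from the standard arctangent integral
$$J(a) = \int_{0}^{\infty} \frac{4}{a^{2} + u^{2}} \, du = \frac{2 \pi}{a}.$$

Differentiating under the integral sign with respect to $a$,
$$\frac{dJ}{da} = \int_{0}^{\infty} - \frac{8 a}{\left(a^{2} + u^{2}\right)^{2}} \, du = - \frac{2 \pi}{a^{2}},$$
so $\int_{0}^{\infty} \frac{4}{\left(a^{2} + u^{2}\right)^{2}} \, du = \frac{\pi}{a^{3}}$.

Setting $a = \frac{4}{5}$:
$$I = \frac{125 \pi}{64}.$$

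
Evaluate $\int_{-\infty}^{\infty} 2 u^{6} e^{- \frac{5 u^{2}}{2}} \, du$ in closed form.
$\frac{6 \sqrt{10} \sqrt{\pi}}{125}$

Begin with the known integral
$$J(a) = \int_{-\infty}^{\infty} 2 e^{- a u^{2}} \, du = \frac{2 \sqrt{\pi}}{\sqrt{a}}.$$

Differentiating under the integral sign brings down a factor of $(-u^2)$:
$$\frac{dJ}{da} = \int_{-\infty}^{\infty} - 2 u^{2} e^{- a u^{2}} \, du = - \frac{\sqrt{\pi}}{a^{\frac{3}{2}}}.$$

Repeating $3$ times in total — each differentiation brings down another $(-u^2)$ — gives
$$\frac{d^{3}J}{da^{3}} = \int_{-\infty}^{\infty} - 2 u^{6} e^{- a u^{2}} \, du = - \frac{15 \sqrt{\pi}}{4 a^{\frac{7}{2}}},$$
and the integrand here is $(-1)^{3}$ times the target integrand, so $I = (-1)^{3}\,\frac{d^{3}J}{da^{3}} = \frac{15 \sqrt{\pi}}{4 a^{\frac{7}{2}}}$.

Setting $a = \frac{5}{2}$:
$$I = \frac{6 \sqrt{10} \sqrt{\pi}}{125}.$$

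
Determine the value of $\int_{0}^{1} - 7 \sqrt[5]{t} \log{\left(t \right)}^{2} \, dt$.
$- \frac{875}{108}$

Begin with the known integral
$$J(a) = \int_{0}^{1} - 7 t^{a} \, dt = - \frac{7}{a + 1}.$$

Differentiating under the integral sign brings down a factor of $\ln t$:
$$\frac{dJ}{da} = \int_{0}^{1} - 7 t^{a} \log{\left(t \right)} \, dt = \frac{7}{\left(a + 1\right)^{2}}.$$

Repeating twice in total — each differentiation brings down another $\ln t$ — gives
$$\frac{d^{2}J}{da^{2}} = \int_{0}^{1} - 7 t^{a} \log{\left(t \right)}^{2} \, dt = - \frac{14}{\left(a + 1\right)^{3}},$$
and the integrand here is exactly the target integrand, so $I = - \frac{14}{\left(a + 1\right)^{3}}$.

Setting $a = \frac{1}{5}$:
$$I = - \frac{875}{108}.$$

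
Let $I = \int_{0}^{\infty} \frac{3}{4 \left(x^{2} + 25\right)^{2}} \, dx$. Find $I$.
$\frac{3 \pi}{2000}$

Begin with the known result
$$J(a) = \int_{0}^{\infty} \frac{3}{4 \left(a^{2} + x^{2}\right)} \, dx = \frac{3 \pi}{8 a}.$$

Differentiating under the integral sign with respect to $a$,
$$\frac{dJ}{da} = \int_{0}^{\infty} - \frac{3 a}{2 \left(a^{2} + x^{2}\right)^{2}} \, dx = - \frac{3 \pi}{8 a^{2}},$$
so $\int_{0}^{\infty} \frac{3}{4 \left(a^{2} + x^{2}\right)^{2}} \, dx = \frac{3 \pi}{16 a^{3}}$.

Setting $a = 5$:
$$I = \frac{3 \pi}{2000}.$$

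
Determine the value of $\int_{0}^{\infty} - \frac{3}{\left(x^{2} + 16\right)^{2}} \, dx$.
$- \frac{3 \pi}{256}$

Start from the standard arctangent integral
$$J(a) = \int_{0}^{\infty} - \frac{3}{a^{2} + x^{2}} \, dx = - \frac{3 \pi}{2 a}.$$

Differentiating under the integral sign with respect to $a$,
$$\frac{dJ}{da} = \int_{0}^{\infty} \frac{6 a}{\left(a^{2} + x^{2}\right)^{2}} \, dx = \frac{3 \pi}{2 a^{2}},$$
so $\int_{0}^{\infty} - \frac{3}{\left(a^{2} + x^{2}\right)^{2}} \, dx = - \frac{3 \pi}{4 a^{3}}$.

Setting $a = 4$:
$$I = - \frac{3 \pi}{256}.$$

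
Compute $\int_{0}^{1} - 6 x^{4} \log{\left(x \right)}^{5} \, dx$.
$\frac{144}{3125}$

Begin with the known integral
$$J(a) = \int_{0}^{1} - 6 x^{a} \, dx = - \frac{6}{a + 1}.$$

Differentiating under the integral sign brings down a factor of $\ln x$:
$$\frac{dJ}{da} = \int_{0}^{1} - 6 x^{a} \log{\left(x \right)} \, dx = \frac{6}{\left(a + 1\right)^{2}}.$$

Repeating $5$ times in total — each differentiation brings down another $\ln x$ — gives
$$\frac{d^{5}J}{da^{5}} = \int_{0}^{1} - 6 x^{a} \log{\left(x \right)}^{5} \, dx = \frac{720}{\left(a + 1\right)^{6}},$$
and the integrand here is exactly the target integrand, so $I = \frac{720}{\left(a + 1\right)^{6}}$.

Setting $a = 4$:
$$I = \frac{144}{3125}.$$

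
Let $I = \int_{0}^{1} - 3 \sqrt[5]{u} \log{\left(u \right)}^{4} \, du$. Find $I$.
$- \frac{3125}{108}$

Start from the elementary integral
$$J(a) = \int_{0}^{1} - 3 u^{a} \, du = - \frac{3}{a + 1}.$$

Differentiating under the integral sign brings down a factor of $\ln u$:
$$\frac{dJ}{da} = \int_{0}^{1} - 3 u^{a} \log{\left(u \right)} \, du = \frac{3}{\left(a + 1\right)^{2}}.$$

Repeating $4$ times in total — each differentiation brings down another $\ln u$ — gives
$$\frac{d^{4}J}{da^{4}} = \int_{0}^{1} - 3 u^{a} \log{\left(u \right)}^{4} \, du = - \frac{72}{\left(a + 1\right)^{5}},$$
and the integrand here is exactly the target integrand, so $I = - \frac{72}{\left(a + 1\right)^{5}}$.

Setting $a = \frac{1}{5}$:
$$I = - \frac{3125}{108}.$$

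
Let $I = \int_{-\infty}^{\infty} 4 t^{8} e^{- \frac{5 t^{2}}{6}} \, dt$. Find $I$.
$\frac{6804 \sqrt{30} \sqrt{\pi}}{625}$

Begin with the known integral
$$J(a) = \int_{-\infty}^{\infty} 4 e^{- a t^{2}} \, dt = \frac{4 \sqrt{\pi}}{\sqrt{a}}.$$

Differentiating under the integral sign brings down a factor of $(-t^2)$:
$$\frac{dJ}{da} = \int_{-\infty}^{\infty} - 4 t^{2} e^{- a t^{2}} \, dt = - \frac{2 \sqrt{\pi}}{a^{\frac{3}{2}}}.$$

Repeating $4$ times in total — each differentiation brings down another $(-t^2)$ — gives
$$\frac{d^{4}J}{da^{4}} = \int_{-\infty}^{\infty} 4 t^{8} e^{- a t^{2}} \, dt = \frac{105 \sqrt{\pi}}{4 a^{\frac{9}{2}}},$$
and the integrand here is exactly the target integrand, so $I = \frac{105 \sqrt{\pi}}{4 a^{\frac{9}{2}}}$.

Setting $a = \frac{5}{6}$:
$$I = \frac{6804 \sqrt{30} \sqrt{\pi}}{625}.$$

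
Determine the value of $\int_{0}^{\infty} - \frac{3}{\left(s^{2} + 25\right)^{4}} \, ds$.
$- \frac{3 \pi}{500000}$

Begin with the known result
$$J(a) = \int_{0}^{\infty} - \frac{3}{a^{2} + s^{2}} \, ds = - \frac{3 \pi}{2 a}.$$

Differentiating under the integral sign with respect to $a$,
$$\frac{dJ}{da} = \int_{0}^{\infty} \frac{6 a}{\left(a^{2} + s^{2}\right)^{2}} \, ds = \frac{3 \pi}{2 a^{2}},$$
so $\int_{0}^{\infty} - \frac{3}{\left(a^{2} + s^{2}\right)^{2}} \, ds = - \frac{3 \pi}{4 a^{3}}$.

Repeating — each differentiation of $1/(s^2+a^2)^j$ produces $-2ja/(s^2+a^2)^{j+1}$ — and dividing through by $-2ja$ at each step yields, after $3$ differentiations in total,
$$\int_{0}^{\infty} - \frac{3}{\left(a^{2} + s^{2}\right)^{4}} \, ds = - \frac{15 \pi}{32 a^{7}}.$$

Setting $a = 5$:
$$I = - \frac{3 \pi}{500000}.$$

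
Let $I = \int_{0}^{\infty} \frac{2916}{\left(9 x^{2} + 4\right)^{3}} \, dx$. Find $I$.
$\frac{729 \pi}{128}$

Begin with the known result
$$J(a) = \int_{0}^{\infty} \frac{4}{a^{2} + x^{2}} \, dx = \frac{2 \pi}{a}.$$

Differentiating under the integral sign with respect to $a$,
$$\frac{dJ}{da} = \int_{0}^{\infty} - \frac{8 a}{\left(a^{2} + x^{2}\right)^{2}} \, dx = - \frac{2 \pi}{a^{2}},$$
so $\int_{0}^{\infty} \frac{4}{\left(a^{2} + x^{2}\right)^{2}} \, dx = \frac{\pi}{a^{3}}$.

Repeating — each differentiation of $1/(x^2+a^2)^j$ produces $-2ja/(x^2+a^2)^{j+1}$ — and dividing through by $-2ja$ at each step yields, after $2$ differentiations in total,
$$\int_{0}^{\infty} \frac{4}{\left(a^{2} + x^{2}\right)^{3}} \, dx = \frac{3 \pi}{4 a^{5}}.$$

Setting $a = \frac{2}{3}$:
$$I = \frac{729 \pi}{128}.$$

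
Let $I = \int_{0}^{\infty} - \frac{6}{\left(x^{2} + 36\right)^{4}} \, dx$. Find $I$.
$- \frac{5 \pi}{1492992}$

Recall the elementary integral
$$J(a) = \int_{0}^{\infty} - \frac{6}{a^{2} + x^{2}} \, dx = - \frac{3 \pi}{a}.$$

Differentiating under the integral sign with respect to $a$,
$$\frac{dJ}{da} = \int_{0}^{\infty} \frac{12 a}{\left(a^{2} + x^{2}\right)^{2}} \, dx = \frac{3 \pi}{a^{2}},$$
so $\int_{0}^{\infty} - \frac{6}{\left(a^{2} + x^{2}\right)^{2}} \, dx = - \frac{3 \pi}{2 a^{3}}$.

Repeating — each differentiation of $1/(x^2+a^2)^j$ produces $-2ja/(x^2+a^2)^{j+1}$ — and dividing through by $-2ja$ at each step yields, after $3$ differentiations in total,
$$\int_{0}^{\infty} - \frac{6}{\left(a^{2} + x^{2}\right)^{4}} \, dx = - \frac{15 \pi}{16 a^{7}}.$$

Setting $a = 6$:
$$I = - \frac{5 \pi}{1492992}.$$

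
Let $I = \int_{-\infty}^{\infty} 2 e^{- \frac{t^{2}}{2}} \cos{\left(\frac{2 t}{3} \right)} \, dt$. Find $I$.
$\frac{2 \sqrt{2} \sqrt{\pi}}{e^{\frac{2}{9}}}$

Let $b$ denote the cosine frequency and define $I(b) = \int_{-\infty}^{\infty} 2 e^{- \frac{t^{2}}{2}} \cos{\left(b t \right)} \, dt$.

Differentiating under the integral sign,
$$I'(b) = \int_{-\infty}^{\infty} - 2 t e^{- \frac{t^{2}}{2}} \sin{\left(b t \right)} \, dt.$$

Integrate $\int_{-\infty}^{\infty} t \sin(b t)\, e^{- \frac{t^{2}}{2}}\, dt$ by parts with $u = \sin(b t)$ and $dv = t\, e^{- \frac{t^{2}}{2}}\, dt$, giving $v = - e^{- \frac{t^{2}}{2}}$. The boundary term vanishes and
$$\int_{-\infty}^{\infty} t \sin(b t)\, e^{- \frac{t^{2}}{2}}\, dt = b \int_{-\infty}^{\infty} \cos(b t)\, e^{- \frac{t^{2}}{2}}\, dt,$$
so $I'(b) = - b\, I(b)$.

This is a separable first-order ODE; solving with the initial condition $I(0) = \int_{-\infty}^{\infty} 2 e^{- \frac{t^{2}}{2}}\,dt = 2 \sqrt{2} \sqrt{\pi}$ gives
$$I(b) = 2 \sqrt{2} \sqrt{\pi} e^{- \frac{b^{2}}{2}}.$$

Setting $b = \frac{2}{3}$:
$$I = \frac{2 \sqrt{2} \sqrt{\pi}}{e^{\frac{2}{9}}}.$$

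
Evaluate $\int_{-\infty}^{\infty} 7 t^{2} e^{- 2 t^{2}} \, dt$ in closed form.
$\frac{7 \sqrt{2} \sqrt{\pi}}{8}$

Begin with the known integral
$$J(a) = \int_{-\infty}^{\infty} 7 e^{- a t^{2}} \, dt = \frac{7 \sqrt{\pi}}{\sqrt{a}}.$$

Differentiating under the integral sign brings down a factor of $(-t^2)$:
$$\frac{dJ}{da} = \int_{-\infty}^{\infty} - 7 t^{2} e^{- a t^{2}} \, dt = - \frac{7 \sqrt{\pi}}{2 a^{\frac{3}{2}}}.$$

The integral on the left is $-I$, so $I = \frac{7 \sqrt{\pi}}{2 a^{\frac{3}{2}}}$.

Setting $a = 2$:
$$I = \frac{7 \sqrt{2} \sqrt{\pi}}{8}.$$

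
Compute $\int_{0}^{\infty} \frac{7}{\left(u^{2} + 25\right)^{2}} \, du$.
$\frac{7 \pi}{500}$

Start from the standard arctangent integral
$$J(a) = \int_{0}^{\infty} \frac{7}{a^{2} + u^{2}} \, du = \frac{7 \pi}{2 a}.$$

Differentiating under the integral sign with respect to $a$,
$$\frac{dJ}{da} = \int_{0}^{\infty} - \frac{14 a}{\left(a^{2} + u^{2}\right)^{2}} \, du = - \frac{7 \pi}{2 a^{2}},$$
so $\int_{0}^{\infty} \frac{7}{\left(a^{2} + u^{2}\right)^{2}} \, du = \frac{7 \pi}{4 a^{3}}$.

Setting $a = 5$:
$$I = \frac{7 \pi}{500}.$$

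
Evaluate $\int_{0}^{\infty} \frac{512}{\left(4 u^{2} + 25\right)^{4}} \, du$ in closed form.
$\frac{8 \pi}{15625}$

Recall the elementary integral
$$J(a) = \int_{0}^{\infty} \frac{2}{a^{2} + u^{2}} \, du = \frac{\pi}{a}.$$

Differentiating under the integral sign with respect to $a$,
$$\frac{dJ}{da} = \int_{0}^{\infty} - \frac{4 a}{\left(a^{2} + u^{2}\right)^{2}} \, du = - \frac{\pi}{a^{2}},$$
so $\int_{0}^{\infty} \frac{2}{\left(a^{2} + u^{2}\right)^{2}} \, du = \frac{\pi}{2 a^{3}}$.

Repeating — each differentiation of $1/(u^2+a^2)^j$ produces $-2ja/(u^2+a^2)^{j+1}$ — and dividing through by $-2ja$ at each step yields, after $3$ differentiations in total,
$$\int_{0}^{\infty} \frac{2}{\left(a^{2} + u^{2}\right)^{4}} \, du = \frac{5 \pi}{16 a^{7}}.$$

Setting $a = \frac{5}{2}$:
$$I = \frac{8 \pi}{15625}.$$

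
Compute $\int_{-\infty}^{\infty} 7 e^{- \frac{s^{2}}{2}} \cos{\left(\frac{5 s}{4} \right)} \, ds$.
$\frac{7 \sqrt{2} \sqrt{\pi}}{e^{\frac{25}{32}}}$

Let $b$ denote the cosine frequency and define $I(b) = \int_{-\infty}^{\infty} 7 e^{- \frac{s^{2}}{2}} \cos{\left(b s \right)} \, ds$.

Differentiating under the integral sign,
$$I'(b) = \int_{-\infty}^{\infty} - 7 s e^{- \frac{s^{2}}{2}} \sin{\left(b s \right)} \, ds.$$

Integrate $\int_{-\infty}^{\infty} s \sin(b s)\, e^{- \frac{s^{2}}{2}}\, ds$ by parts with $u = \sin(b s)$ and $dv = s\, e^{- \frac{s^{2}}{2}}\, ds$, giving $v = - e^{- \frac{s^{2}}{2}}$. The boundary term vanishes and
$$\int_{-\infty}^{\infty} s \sin(b s)\, e^{- \frac{s^{2}}{2}}\, ds = b \int_{-\infty}^{\infty} \cos(b s)\, e^{- \frac{s^{2}}{2}}\, ds,$$
so $I'(b) = - b\, I(b)$.

This is a separable first-order ODE; solving with the initial condition $I(0) = \int_{-\infty}^{\infty} 7 e^{- \frac{s^{2}}{2}}\,ds = 7 \sqrt{2} \sqrt{\pi}$ gives
$$I(b) = 7 \sqrt{2} \sqrt{\pi} e^{- \frac{b^{2}}{2}}.$$

Setting $b = \frac{5}{4}$:
$$I = \frac{7 \sqrt{2} \sqrt{\pi}}{e^{\frac{25}{32}}}.$$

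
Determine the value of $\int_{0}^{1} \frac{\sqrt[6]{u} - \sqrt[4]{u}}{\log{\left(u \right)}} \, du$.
$\log{\left(\frac{14}{15} \right)}$

Introduce a parameter $a$ in the exponent: let $I(a) = \int_{0}^{1} \frac{- \sqrt[4]{u} + u^{a}}{\log{\left(u \right)}} \, du$.

Since $\dfrac{\partial}{\partial a}\,u^{a} = u^{a} \ln u$, the $\ln u$ in the denominator cancels and
$$\frac{dI}{da} = \int_{0}^{1} u^{a} \, du = \left[\frac{u^{a+1}}{a+1}\right]_0^1 = \frac{1}{a + 1}.$$

Integrating with respect to $a$ gives $I(a) = \log{\left(\frac{4 a}{5} + \frac{4}{5} \right)} + C$.

At $a = \frac{1}{4}$ the integrand is identically $0$, so $I(\frac{1}{4}) = 0$. The closed form gives $0$, hence $C = 0$.

Setting $a = \frac{1}{6}$:
$$I = \log{\left(\frac{14}{15} \right)}.$$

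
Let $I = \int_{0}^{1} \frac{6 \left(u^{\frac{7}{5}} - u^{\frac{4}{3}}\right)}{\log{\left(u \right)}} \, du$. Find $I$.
$- \log{\left(\frac{1838265625}{2176782336} \right)}$

Consider the one-parameter family: let $I(a) = \int_{0}^{1} \frac{6 \left(u^{\frac{7}{5}} - u^{a}\right)}{\log{\left(u \right)}} \, du$.

Since $\dfrac{\partial}{\partial a}\,u^{a} = u^{a} \ln u$, the $\ln u$ in the denominator cancels and
$$\frac{dI}{da} = \int_{0}^{1} -6 u^{a} \, du = -6 \left[\frac{u^{a+1}}{a+1}\right]_0^1 = - \frac{6}{a + 1}.$$

Integrating with respect to $a$ gives $I(a) = - \log{\left(\frac{15625 \left(a + 1\right)^{6}}{2985984} \right)} + C$.

At $a = \frac{7}{5}$ the integrand is identically $0$, so $I(\frac{7}{5}) = 0$. The closed form gives $0$, hence $C = 0$.

Setting $a = \frac{4}{3}$:
$$I = - \log{\left(\frac{1838265625}{2176782336} \right)}.$$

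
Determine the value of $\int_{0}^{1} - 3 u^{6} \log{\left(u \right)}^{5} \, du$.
$\frac{360}{117649}$

Begin with the known integral
$$J(a) = \int_{0}^{1} - 3 u^{a} \, du = - \frac{3}{a + 1}.$$

Differentiating under the integral sign brings down a factor of $\ln u$:
$$\frac{dJ}{da} = \int_{0}^{1} - 3 u^{a} \log{\left(u \right)} \, du = \frac{3}{\left(a + 1\right)^{2}}.$$

Repeating $5$ times in total — each differentiation brings down another $\ln u$ — gives
$$\frac{d^{5}J}{da^{5}} = \int_{0}^{1} - 3 u^{a} \log{\left(u \right)}^{5} \, du = \frac{360}{\left(a + 1\right)^{6}},$$
and the integrand here is exactly the target integrand, so $I = \frac{360}{\left(a + 1\right)^{6}}$.

Setting $a = 6$:
$$I = \frac{360}{117649}.$$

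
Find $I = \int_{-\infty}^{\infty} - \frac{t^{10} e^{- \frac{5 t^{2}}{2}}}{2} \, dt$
$- \frac{189 \sqrt{10} \sqrt{\pi}}{6250}$

Begin with the known integral
$$J(a) = \int_{-\infty}^{\infty} - \frac{e^{- a t^{2}}}{2} \, dt = - \frac{\sqrt{\pi}}{2 \sqrt{a}}.$$

Differentiating under the integral sign brings down a factor of $(-t^2)$:
$$\frac{dJ}{da} = \int_{-\infty}^{\infty} \frac{t^{2} e^{- a t^{2}}}{2} \, dt = \frac{\sqrt{\pi}}{4 a^{\frac{3}{2}}}.$$

Repeating $5$ times in total — each differentiation brings down another $(-t^2)$ — gives
$$\frac{d^{5}J}{da^{5}} = \int_{-\infty}^{\infty} \frac{t^{10} e^{- a t^{2}}}{2} \, dt = \frac{945 \sqrt{\pi}}{64 a^{\frac{11}{2}}},$$
and the integrand here is $(-1)^{5}$ times the target integrand, so $I = (-1)^{5}\,\frac{d^{5}J}{da^{5}} = - \frac{945 \sqrt{\pi}}{64 a^{\frac{11}{2}}}$.

Setting $a = \frac{5}{2}$:
$$I = - \frac{189 \sqrt{10} \sqrt{\pi}}{6250}.$$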